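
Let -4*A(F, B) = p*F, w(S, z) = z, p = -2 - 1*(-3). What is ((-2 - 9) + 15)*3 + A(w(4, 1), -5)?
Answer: 47/4 ≈ 11.750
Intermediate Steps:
p = 1 (p = -2 + 3 = 1)
A(F, B) = -F/4
((-2 - 9) + 15)*3 + A(w(4, 1), -5) = ((-2 - 9) + 15)*3 - ¼*1 = (-11 + 15)*3 - ¼ = 4*3 - ¼ = 12 - ¼ = 47/4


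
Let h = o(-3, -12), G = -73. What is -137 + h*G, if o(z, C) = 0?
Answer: -137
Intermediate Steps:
h = 0
-137 + h*G = -137 + 0*(-73) = -137 + 0 = -137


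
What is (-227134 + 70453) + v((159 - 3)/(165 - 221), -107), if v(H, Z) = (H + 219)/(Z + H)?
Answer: -240821724/1537 ≈ -1.5668e+5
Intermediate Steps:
v(H, Z) = (219 + H)/(H + Z)
(-227134 + 70453) + v((159 - 3)/(165 - 221), -107) = (-227134 + 70453) + (219 + (159 - 3)/(165 - 221))/((159 - 3)/(165 - 221) - 107) = -156681 + (219 + 156/(-56))/(156/(-56) - 107) = -156681 + (219 + 156*(-1/56))/(156*(-1/56) - 107) = -156681 + (219 - 39/14)/(-39/14 - 107) = -156681 + (3027/14)/(-1537/14) = -156681 - 14/1537*3027/14 = -156681 - 3027/1537 = -240821724/1537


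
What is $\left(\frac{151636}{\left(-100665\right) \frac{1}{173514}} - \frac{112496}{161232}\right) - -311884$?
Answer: $\frac{5693240444333}{112711245} \approx 50512.0$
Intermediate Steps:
$\left(\frac{151636}{\left(-100665\right) \frac{1}{173514}} - \frac{112496}{161232}\right) - -311884 = \left(\frac{151636}{\left(-100665\right) \frac{1}{173514}} - \frac{7031}{10077}\right) + 311884 = \left(\frac{151636}{- \frac{33555}{57838}} - \frac{7031}{10077}\right) + 311884 = \left(151636 \left(- \frac{57838}{33555}\right) - \frac{7031}{10077}\right) + 311884 = \left(- \frac{8770322968}{33555} - \frac{7031}{10077}\right) + 311884 = - \frac{29459593491247}{112711245} + 311884 = \frac{5693240444333}{112711245}$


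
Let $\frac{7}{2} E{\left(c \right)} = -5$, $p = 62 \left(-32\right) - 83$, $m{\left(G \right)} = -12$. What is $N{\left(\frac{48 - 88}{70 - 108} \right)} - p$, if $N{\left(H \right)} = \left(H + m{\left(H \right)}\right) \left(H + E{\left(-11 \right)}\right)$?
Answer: $\frac{5233709}{2527} \approx 2071.1$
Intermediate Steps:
$p = -2067$ ($p = -1984 - 83 = -2067$)
$E{\left(c \right)} = - \frac{10}{7}$ ($E{\left(c \right)} = \frac{2}{7} \left(-5\right) = - \frac{10}{7}$)
$N{\left(H \right)} = \left(-12 + H\right) \left(- \frac{10}{7} + H\right)$ ($N{\left(H \right)} = \left(H - 12\right) \left(H - \frac{10}{7}\right) = \left(-12 + H\right) \left(- \frac{10}{7} + H\right)$)
$N{\left(\frac{48 - 88}{70 - 108} \right)} - p = \left(\frac{120}{7} + \left(\frac{48 - 88}{70 - 108}\right)^{2} - \frac{94 \frac{48 - 88}{70 - 108}}{7}\right) - -2067 = \left(\frac{120}{7} + \left(- \frac{40}{-38}\right)^{2} - \frac{94 \left(- \frac{40}{-38}\right)}{7}\right) + 2067 = \left(\frac{120}{7} + \left(\left(-40\right) \left(- \frac{1}{38}\right)\right)^{2} - \frac{94 \left(\left(-40\right) \left(- \frac{1}{38}\right)\right)}{7}\right) + 2067 = \left(\frac{120}{7} + \left(\frac{20}{19}\right)^{2} - \frac{1880}{133}\right) + 2067 = \left(\frac{120}{7} + \frac{400}{361} - \frac{1880}{133}\right) + 2067 = \frac{10400}{2527} + 2067 = \frac{5233709}{2527}$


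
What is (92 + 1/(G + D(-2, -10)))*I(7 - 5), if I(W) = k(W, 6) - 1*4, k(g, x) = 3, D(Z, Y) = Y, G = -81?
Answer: -8371/91 ≈ -91.989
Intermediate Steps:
I(W) = -1 (I(W) = 3 - 1*4 = 3 - 4 = -1)
(92 + 1/(G + D(-2, -10)))*I(7 - 5) = (92 + 1/(-81 - 10))*(-1) = (92 + 1/(-91))*(-1) = (92 - 1/91)*(-1) = (8371/91)*(-1) = -8371/91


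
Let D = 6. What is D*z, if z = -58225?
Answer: -349350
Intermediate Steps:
D*z = 6*(-58225) = -349350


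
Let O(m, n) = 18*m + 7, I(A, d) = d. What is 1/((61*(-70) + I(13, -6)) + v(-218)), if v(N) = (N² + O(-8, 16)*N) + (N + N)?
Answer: 1/72678 ≈ 1.3759e-5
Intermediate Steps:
O(m, n) = 7 + 18*m
v(N) = N² - 135*N (v(N) = (N² + (7 + 18*(-8))*N) + (N + N) = (N² + (7 - 144)*N) + 2*N = (N² - 137*N) + 2*N = N² - 135*N)
1/((61*(-70) + I(13, -6)) + v(-218)) = 1/((61*(-70) - 6) - 218*(-135 - 218)) = 1/((-4270 - 6) - 218*(-353)) = 1/(-4276 + 76954) = 1/72678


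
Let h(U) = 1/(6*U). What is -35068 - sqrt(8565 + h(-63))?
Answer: -35068 - sqrt(135977898)/126 ≈ -35161.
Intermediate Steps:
h(U) = 1/(6*U)
-35068 - sqrt(8565 + h(-63)) = -35068 - sqrt(8565 + (1/6)/(-63)) = -35068 - sqrt(8565 + (1/6)*(-1/63)) = -35068 - sqrt(8565 - 1/378) = -35068 - sqrt(3237569/378) = -35068 - sqrt(135977898)/126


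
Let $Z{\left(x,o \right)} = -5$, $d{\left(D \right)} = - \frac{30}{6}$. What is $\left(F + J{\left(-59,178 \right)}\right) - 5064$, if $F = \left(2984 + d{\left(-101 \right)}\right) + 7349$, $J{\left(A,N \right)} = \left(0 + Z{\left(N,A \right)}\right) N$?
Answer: $4374$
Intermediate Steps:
$d{\left(D \right)} = -5$ ($d{\left(D \right)} = \left(-30\right) \frac{1}{6} = -5$)
$J{\left(A,N \right)} = - 5 N$ ($J{\left(A,N \right)} = \left(0 - 5\right) N = - 5 N$)
$F = 10328$ ($F = \left(2984 - 5\right) + 7349 = 2979 + 7349 = 10328$)
$\left(F + J{\left(-59,178 \right)}\right) - 5064 = \left(10328 - 890\right) - 5064 = 9438 - 5064 = 4374$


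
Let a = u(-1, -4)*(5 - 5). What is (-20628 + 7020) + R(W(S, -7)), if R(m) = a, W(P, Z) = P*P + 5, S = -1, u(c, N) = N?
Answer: -13608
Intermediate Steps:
a = 0 (a = -4*(5 - 5) = -4*0 = 0)
W(P, Z) = 5 + P² (W(P, Z) = P² + 5 = 5 + P²)
R(m) = 0
(-20628 + 7020) + R(W(S, -7)) = (-20628 + 7020) + 0 = -13608 + 0 = -13608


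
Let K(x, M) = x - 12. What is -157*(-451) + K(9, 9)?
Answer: 70804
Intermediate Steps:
K(x, M) = -12 + x
-157*(-451) + K(9, 9) = -157*(-451) + (-12 + 9) = 70807 - 3 = 70804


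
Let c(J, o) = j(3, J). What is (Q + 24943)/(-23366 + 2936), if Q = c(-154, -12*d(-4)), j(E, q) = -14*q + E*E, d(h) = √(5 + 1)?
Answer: -1506/1135 ≈ -1.3269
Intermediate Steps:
d(h) = √6
j(E, q) = E² - 14*q (j(E, q) = -14*q + E² = E² - 14*q)
c(J, o) = 9 - 14*J (c(J, o) = 3² - 14*J = 9 - 14*J)
Q = 2165 (Q = 9 - 14*(-154) = 9 + 2156 = 2165)
(Q + 24943)/(-23366 + 2936) = (2165 + 24943)/(-23366 + 2936) = 27108/(-20430) = 27108*(-1/20430) = -1506/1135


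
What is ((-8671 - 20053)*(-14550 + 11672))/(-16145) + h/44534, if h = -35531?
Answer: -3682095752843/719001430 ≈ -5121.1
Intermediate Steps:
((-8671 - 20053)*(-14550 + 11672))/(-16145) + h/44534 = ((-8671 - 20053)*(-14550 + 11672))/(-16145) - 35531/44534 = -28724*(-2878)*(-1/16145) - 35531*1/44534 = 82667672*(-1/16145) - 35531/44534 = -82667672/16145 - 35531/44534 = -3682095752843/719001430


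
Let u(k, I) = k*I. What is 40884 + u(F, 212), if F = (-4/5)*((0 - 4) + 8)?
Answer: 201028/5 ≈ 40206.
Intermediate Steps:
F = -16/5 (F = (-4*⅕)*(-4 + 8) = -⅘*4 = -16/5 ≈ -3.2000)
u(k, I) = I*k
40884 + u(F, 212) = 40884 + 212*(-16/5) = 40884 - 3392/5 = 201028/5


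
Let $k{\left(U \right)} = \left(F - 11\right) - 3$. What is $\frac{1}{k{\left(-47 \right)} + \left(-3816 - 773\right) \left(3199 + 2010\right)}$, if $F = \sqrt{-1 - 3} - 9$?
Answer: $- \frac{5976031}{142851786051845} - \frac{i}{285703572103690} \approx -4.1834 \cdot 10^{-8} - 3.5001 \cdot 10^{-15} i$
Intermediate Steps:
$F = -9 + 2 i$ ($F = \sqrt{-4} - 9 = 2 i - 9 = -9 + 2 i \approx -9.0 + 2.0 i$)
$k{\left(U \right)} = -23 + 2 i$ ($k{\left(U \right)} = \left(\left(-9 + 2 i\right) - 11\right) - 3 = \left(-20 + 2 i\right) - 3 = -23 + 2 i$)
$\frac{1}{k{\left(-47 \right)} + \left(-3816 - 773\right) \left(3199 + 2010\right)} = \frac{1}{\left(-23 + 2 i\right) + \left(-3816 - 773\right) \left(3199 + 2010\right)} = \frac{1}{\left(-23 + 2 i\right) - 23904101} = \frac{1}{-23904124 + 2 i} = \frac{-23904124 - 2 i}{571407144207380}$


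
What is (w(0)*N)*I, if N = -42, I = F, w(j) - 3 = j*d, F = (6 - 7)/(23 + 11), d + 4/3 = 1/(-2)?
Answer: 63/17 ≈ 3.7059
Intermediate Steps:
d = -11/6 (d = -4/3 + 1/(-2) = -4/3 - ½ = -11/6 ≈ -1.8333)
F = -1/34 ≈ -0.029412
w(j) = 3 - 11*j/6 (w(j) = 3 + j*(-11/6) = 3 - 11*j/6)
I = -1/34 ≈ -0.029412
(w(0)*N)*I = ((3 - 11/6*0)*(-42))*(-1/34) = ((3 + 0)*(-42))*(-1/34) = (3*(-42))*(-1/34) = -126*(-1/34) = 63/17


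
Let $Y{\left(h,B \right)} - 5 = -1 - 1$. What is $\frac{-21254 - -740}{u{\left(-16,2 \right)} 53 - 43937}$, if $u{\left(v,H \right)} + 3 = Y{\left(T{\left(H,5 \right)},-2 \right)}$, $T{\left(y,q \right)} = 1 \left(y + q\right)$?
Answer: $\frac{20514}{43937} \approx 0.4669$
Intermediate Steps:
$T{\left(y,q \right)} = q + y$ ($T{\left(y,q \right)} = 1 \left(q + y\right) = q + y$)
$Y{\left(h,B \right)} = 3$ ($Y{\left(h,B \right)} = 5 - 2 = 3$)
$u{\left(v,H \right)} = 0$ ($u{\left(v,H \right)} = -3 + 3 = 0$)
$\frac{-21254 - -740}{u{\left(-16,2 \right)} 53 - 43937} = \frac{-21254 - -740}{0 \cdot 53 - 43937} = \frac{-21254 + 740}{0 - 43937} = - \frac{20514}{-43937} = \left(-20514\right) \left(- \frac{1}{43937}\right) = \frac{20514}{43937}$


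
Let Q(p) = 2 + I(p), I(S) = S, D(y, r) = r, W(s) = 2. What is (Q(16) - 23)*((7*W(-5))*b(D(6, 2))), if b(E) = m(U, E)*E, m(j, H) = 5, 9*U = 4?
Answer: -700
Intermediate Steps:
U = 4/9 (U = (⅑)*4 = 4/9 ≈ 0.44444)
b(E) = 5*E
Q(p) = 2 + p
(Q(16) - 23)*((7*W(-5))*b(D(6, 2))) = ((2 + 16) - 23)*((7*2)*(5*2)) = (18 - 23)*(14*10) = -5*140 = -700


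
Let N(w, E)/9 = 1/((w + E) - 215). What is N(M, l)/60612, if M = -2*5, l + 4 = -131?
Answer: -1/2424480 ≈ -4.1246e-7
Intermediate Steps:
l = -135 (l = -4 - 131 = -135)
M = -10
N(w, E) = 9/(-215 + E + w) (N(w, E) = 9/((w + E) - 215) = 9/((E + w) - 215) = 9/(-215 + E + w))
N(M, l)/60612 = (9/(-215 - 135 - 10))/60612 = (9/(-360))*(1/60612) = (9*(-1/360))*(1/60612) = -1/40*1/60612 = -1/2424480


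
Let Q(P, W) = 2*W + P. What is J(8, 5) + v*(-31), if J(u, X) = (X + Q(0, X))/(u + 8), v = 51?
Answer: -25281/16 ≈ -1580.1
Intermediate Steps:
Q(P, W) = P + 2*W
J(u, X) = 3*X/(8 + u) (J(u, X) = (X + (0 + 2*X))/(u + 8) = (X + 2*X)/(8 + u) = (3*X)/(8 + u) = 3*X/(8 + u))
J(8, 5) + v*(-31) = 3*5/(8 + 8) + 51*(-31) = 3*5/16 - 1581 = 3*5*(1/16) - 1581 = 15/16 - 1581 = -25281/16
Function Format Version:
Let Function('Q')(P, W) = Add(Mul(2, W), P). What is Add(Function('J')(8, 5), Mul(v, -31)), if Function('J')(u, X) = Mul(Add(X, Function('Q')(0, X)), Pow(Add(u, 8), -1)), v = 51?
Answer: Rational(-25281, 16) ≈ -1580.1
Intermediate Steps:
Function('Q')(P, W) = Add(P, Mul(2, W))
Function('J')(u, X) = Mul(3, X, Pow(Add(8, u), -1)) (Function('J')(u, X) = Mul(Add(X, Add(0, Mul(2, X))), Pow(Add(u, 8), -1)) = Mul(Add(X, Mul(2, X)), Pow(Add(8, u), -1)) = Mul(Mul(3, X), Pow(Add(8, u), -1)) = Mul(3, X, Pow(Add(8, u), -1)))
Add(Function('J')(8, 5), Mul(v, -31)) = Add(Mul(3, 5, Pow(Add(8, 8), -1)), Mul(51, -31)) = Add(Mul(3, 5, Pow(16, -1)), -1581) = Add(Mul(3, 5, Rational(1, 16)), -1581) = Add(Rational(15, 16), -1581) = Rational(-25281, 16)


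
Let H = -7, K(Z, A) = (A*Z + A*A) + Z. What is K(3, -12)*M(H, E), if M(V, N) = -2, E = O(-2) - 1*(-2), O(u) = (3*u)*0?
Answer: -222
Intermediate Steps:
K(Z, A) = Z + A**2 + A*Z (K(Z, A) = (A*Z + A**2) + Z = (A**2 + A*Z) + Z = Z + A**2 + A*Z)
O(u) = 0
E = 2 (E = 0 - 1*(-2) = 0 + 2 = 2)
K(3, -12)*M(H, E) = (3 + (-12)**2 - 12*3)*(-2) = (3 + 144 - 36)*(-2) = 111*(-2) = -222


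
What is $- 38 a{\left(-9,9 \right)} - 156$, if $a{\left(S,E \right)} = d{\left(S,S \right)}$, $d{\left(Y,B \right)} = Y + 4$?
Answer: $34$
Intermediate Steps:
$d{\left(Y,B \right)} = 4 + Y$
$a{\left(S,E \right)} = 4 + S$
$- 38 a{\left(-9,9 \right)} - 156 = - 38 \left(4 - 9\right) - 156 = \left(-38\right) \left(-5\right) - 156 = 190 - 156 = 34$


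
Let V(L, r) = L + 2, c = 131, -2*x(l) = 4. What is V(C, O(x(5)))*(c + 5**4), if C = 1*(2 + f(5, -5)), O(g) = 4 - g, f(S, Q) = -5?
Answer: -756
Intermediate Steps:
x(l) = -2 (x(l) = -1/2*4 = -2)
C = -3 (C = 1*(2 - 5) = 1*(-3) = -3)
V(L, r) = 2 + L
V(C, O(x(5)))*(c + 5**4) = (2 - 3)*(131 + 5**4) = -(131 + 625) = -1*756 = -756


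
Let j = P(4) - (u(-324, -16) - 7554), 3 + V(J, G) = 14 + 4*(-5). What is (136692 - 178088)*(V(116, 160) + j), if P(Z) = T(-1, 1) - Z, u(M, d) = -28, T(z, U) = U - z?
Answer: -313409116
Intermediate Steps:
V(J, G) = -9 (V(J, G) = -3 + (14 + 4*(-5)) = -3 + (14 - 20) = -3 - 6 = -9)
P(Z) = 2 - Z (P(Z) = (1 - 1*(-1)) - Z = (1 + 1) - Z = 2 - Z)
j = 7580 (j = (2 - 1*4) - (-28 - 7554) = (2 - 4) - 1*(-7582) = -2 + 7582 = 7580)
(136692 - 178088)*(V(116, 160) + j) = (136692 - 178088)*(-9 + 7580) = -41396*7571 = -313409116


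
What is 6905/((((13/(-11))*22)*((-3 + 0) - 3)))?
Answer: 6905/156 ≈ 44.263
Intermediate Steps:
6905/((((13/(-11))*22)*((-3 + 0) - 3))) = 6905/((((13*(-1/11))*22)*(-3 - 3))) = 6905/((-13/11*22*(-6))) = 6905/((-26*(-6))) = 6905/156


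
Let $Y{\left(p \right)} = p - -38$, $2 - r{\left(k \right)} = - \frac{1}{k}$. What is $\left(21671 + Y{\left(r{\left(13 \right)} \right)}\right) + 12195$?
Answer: $\frac{440779}{13} \approx 33906.0$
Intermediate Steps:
$r{\left(k \right)} = 2 + \frac{1}{k}$ ($r{\left(k \right)} = 2 - - \frac{1}{k} = 2 + \frac{1}{k}$)
$Y{\left(p \right)} = 38 + p$ ($Y{\left(p \right)} = p + 38 = 38 + p$)
$\left(21671 + Y{\left(r{\left(13 \right)} \right)}\right) + 12195 = \left(21671 + \left(38 + \left(2 + \frac{1}{13}\right)\right)\right) + 12195 = \left(21671 + \left(38 + \frac{27}{13}\right)\right) + 12195 = \left(21671 + \frac{521}{13}\right) + 12195 = \frac{282244}{13} + 12195 = \frac{440779}{13}$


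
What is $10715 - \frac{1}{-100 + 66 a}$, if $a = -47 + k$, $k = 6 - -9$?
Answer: $\frac{23701581}{2212} \approx 10715.0$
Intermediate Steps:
$k = 15$ ($k = 6 + 9 = 15$)
$a = -32$ ($a = -47 + 15 = -32$)
$10715 - \frac{1}{-100 + 66 a} = 10715 - \frac{1}{-100 + 66 \left(-32\right)} = 10715 - \frac{1}{-100 - 2112} = 10715 - \frac{1}{-2212} = 10715 - - \frac{1}{2212} = 10715 + \frac{1}{2212} = \frac{23701581}{2212}$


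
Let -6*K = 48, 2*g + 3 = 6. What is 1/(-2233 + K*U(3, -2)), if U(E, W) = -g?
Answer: -1/2221 ≈ -0.00045025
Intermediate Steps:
g = 3/2 (g = -3/2 + (½)*6 = -3/2 + 3 = 3/2 ≈ 1.5000)
K = -8 (K = -⅙*48 = -8)
U(E, W) = -3/2 (U(E, W) = -1*3/2 = -3/2)
1/(-2233 + K*U(3, -2)) = 1/(-2233 - 8*(-3/2)) = 1/(-2233 + 12) = 1/(-2221) = -1/2221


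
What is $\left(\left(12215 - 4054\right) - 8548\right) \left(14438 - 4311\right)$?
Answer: $-3919149$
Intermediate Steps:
$\left(\left(12215 - 4054\right) - 8548\right) \left(14438 - 4311\right) = \left(\left(12215 - 4054\right) - 8548\right) 10127 = \left(8161 - 8548\right) 10127 = \left(-387\right) 10127 = -3919149$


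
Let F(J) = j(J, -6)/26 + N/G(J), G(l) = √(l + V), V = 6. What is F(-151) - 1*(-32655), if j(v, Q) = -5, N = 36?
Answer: 849025/26 - 36*I*√145/145 ≈ 32655.0 - 2.9896*I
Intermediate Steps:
G(l) = √(6 + l) (G(l) = √(l + 6) = √(6 + l))
F(J) = -5/26 + 36/√(6 + J) (F(J) = -5/26 + 36/(√(6 + J)) = -5*1/26 + 36/√(6 + J) = -5/26 + 36/√(6 + J))
F(-151) - 1*(-32655) = (-5/26 + 36/√(6 - 151)) - 1*(-32655) = (-5/26 + 36/√(-145)) + 32655 = (-5/26 + 36*(-I*√145/145)) + 32655 = (-5/26 - 36*I*√145/145) + 32655 = 849025/26 - 36*I*√145/145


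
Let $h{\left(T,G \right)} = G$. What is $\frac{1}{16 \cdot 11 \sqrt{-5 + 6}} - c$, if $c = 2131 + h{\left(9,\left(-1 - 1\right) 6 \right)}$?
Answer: $- \frac{372943}{176} \approx -2119.0$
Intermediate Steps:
$c = 2119$ ($c = 2131 + \left(-1 - 1\right) 6 = 2131 - 12 = 2119$)
$\frac{1}{16 \cdot 11 \sqrt{-5 + 6}} - c = \frac{1}{16 \cdot 11 \sqrt{-5 + 6}} - 2119 = \frac{1}{176 \sqrt{1}} - 2119 = \frac{1}{176 \cdot 1} - 2119 = \frac{1}{176} - 2119 = - \frac{372943}{176}$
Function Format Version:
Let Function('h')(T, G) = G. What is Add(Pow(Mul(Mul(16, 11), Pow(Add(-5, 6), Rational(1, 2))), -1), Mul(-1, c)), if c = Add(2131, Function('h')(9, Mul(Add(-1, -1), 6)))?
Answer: Rational(-372943, 176) ≈ -2119.0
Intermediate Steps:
c = 2119 (c = Add(2131, Mul(Add(-1, -1), 6)) = Add(2131, Mul(-2, 6)) = Add(2131, -12) = 2119)
Add(Pow(Mul(Mul(16, 11), Pow(Add(-5, 6), Rational(1, 2))), -1), Mul(-1, c)) = Add(Pow(Mul(Mul(16, 11), Pow(Add(-5, 6), Rational(1, 2))), -1), Mul(-1, 2119)) = Add(Pow(Mul(176, Pow(1, Rational(1, 2))), -1), -2119) = Add(Pow(Mul(176, 1), -1), -2119) = Add(Pow(176, -1), -2119) = Add(Rational(1, 176), -2119) = Rational(-372943, 176)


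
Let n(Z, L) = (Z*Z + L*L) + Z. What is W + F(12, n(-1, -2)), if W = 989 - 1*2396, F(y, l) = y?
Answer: -1395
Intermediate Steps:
n(Z, L) = Z + L² + Z² (n(Z, L) = (Z² + L²) + Z = (L² + Z²) + Z = Z + L² + Z²)
W = -1407 (W = 989 - 2396 = -1407)
W + F(12, n(-1, -2)) = -1407 + 12 = -1395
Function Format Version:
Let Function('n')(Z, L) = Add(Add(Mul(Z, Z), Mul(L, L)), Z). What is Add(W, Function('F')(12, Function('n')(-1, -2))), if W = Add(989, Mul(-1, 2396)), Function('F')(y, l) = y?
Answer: -1395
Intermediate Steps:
Function('n')(Z, L) = Add(Z, Pow(L, 2), Pow(Z, 2)) (Function('n')(Z, L) = Add(Add(Pow(Z, 2), Pow(L, 2)), Z) = Add(Add(Pow(L, 2), Pow(Z, 2)), Z) = Add(Z, Pow(L, 2), Pow(Z, 2)))
W = -1407 (W = Add(989, -2396) = -1407)
Add(W, Function('F')(12, Function('n')(-1, -2))) = Add(-1407, 12) = -1395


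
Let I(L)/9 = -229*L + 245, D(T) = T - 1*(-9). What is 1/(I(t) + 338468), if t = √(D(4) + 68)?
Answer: 1/322124 ≈ 3.1044e-6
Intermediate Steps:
D(T) = 9 + T (D(T) = T + 9 = 9 + T)
t = 9 (t = √((9 + 4) + 68) = √(13 + 68) = √81 = 9)
I(L) = 2205 - 2061*L (I(L) = 9*(-229*L + 245) = 9*(245 - 229*L) = 2205 - 2061*L)
1/(I(t) + 338468) = 1/((2205 - 2061*9) + 338468) = 1/((2205 - 18549) + 338468) = 1/(-16344 + 338468) = 1/322124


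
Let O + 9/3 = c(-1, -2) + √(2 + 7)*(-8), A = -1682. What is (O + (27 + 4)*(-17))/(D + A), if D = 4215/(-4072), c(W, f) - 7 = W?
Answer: 2231456/6853319 ≈ 0.32560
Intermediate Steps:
c(W, f) = 7 + W
D = -4215/4072 (D = 4215*(-1/4072) = -4215/4072 ≈ -1.0351)
O = -21 (O = -3 + ((7 - 1) + √(2 + 7)*(-8)) = -3 + (6 + √9*(-8)) = -3 + (6 + 3*(-8)) = -3 + (6 - 24) = -3 - 18 = -21)
(O + (27 + 4)*(-17))/(D + A) = (-21 + (27 + 4)*(-17))/(-4215/4072 - 1682) = (-21 + 31*(-17))/(-6853319/4072) = (-21 - 527)*(-4072/6853319) = -548*(-4072/6853319) = 2231456/6853319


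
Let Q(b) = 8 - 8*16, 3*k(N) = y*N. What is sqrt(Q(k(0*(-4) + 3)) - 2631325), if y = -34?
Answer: I*sqrt(2631445) ≈ 1622.2*I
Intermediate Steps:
k(N) = -34*N/3 (k(N) = (-34*N)/3 = -34*N/3)
Q(b) = -120 (Q(b) = 8 - 128 = -120)
sqrt(Q(k(0*(-4) + 3)) - 2631325) = sqrt(-120 - 2631325) = sqrt(-2631445) = I*sqrt(2631445)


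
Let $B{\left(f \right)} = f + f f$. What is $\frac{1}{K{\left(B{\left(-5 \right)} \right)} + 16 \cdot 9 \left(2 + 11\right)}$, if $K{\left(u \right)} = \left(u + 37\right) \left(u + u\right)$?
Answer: $\frac{1}{4152} \approx 0.00024085$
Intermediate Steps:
$B{\left(f \right)} = f + f^{2}$
$K{\left(u \right)} = 2 u \left(37 + u\right)$ ($K{\left(u \right)} = \left(37 + u\right) 2 u = 2 u \left(37 + u\right)$)
$\frac{1}{K{\left(B{\left(-5 \right)} \right)} + 16 \cdot 9 \left(2 + 11\right)} = \frac{1}{2 \left(- 5 \left(1 - 5\right)\right) \left(37 - 5 \left(1 - 5\right)\right) + 16 \cdot 9 \left(2 + 11\right)} = \frac{1}{2 \left(\left(-5\right) \left(-4\right)\right) \left(37 - -20\right) + 16 \cdot 9 \cdot 13} = \frac{1}{2 \cdot 20 \left(37 + 20\right) + 16 \cdot 117} = \frac{1}{2 \cdot 20 \cdot 57 + 1872} = \frac{1}{2280 + 1872} = \frac{1}{4152}$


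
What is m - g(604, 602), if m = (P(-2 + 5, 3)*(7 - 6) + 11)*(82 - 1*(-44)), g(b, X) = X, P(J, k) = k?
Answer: 1162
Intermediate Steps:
m = 1764 (m = (3*(7 - 6) + 11)*(82 - 1*(-44)) = (3*1 + 11)*(82 + 44) = (3 + 11)*126 = 14*126 = 1764)
m - g(604, 602) = 1764 - 1*602 = 1764 - 602 = 1162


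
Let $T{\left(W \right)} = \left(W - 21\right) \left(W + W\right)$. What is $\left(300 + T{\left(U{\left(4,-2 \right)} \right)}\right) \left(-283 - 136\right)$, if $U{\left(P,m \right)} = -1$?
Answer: $-144136$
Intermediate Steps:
$T{\left(W \right)} = 2 W \left(-21 + W\right)$ ($T{\left(W \right)} = \left(-21 + W\right) 2 W = 2 W \left(-21 + W\right)$)
$\left(300 + T{\left(U{\left(4,-2 \right)} \right)}\right) \left(-283 - 136\right) = \left(300 + 2 \left(-1\right) \left(-21 - 1\right)\right) \left(-283 - 136\right) = \left(300 + 2 \left(-1\right) \left(-22\right)\right) \left(-283 - 136\right) = \left(300 + 44\right) \left(-419\right) = 344 \left(-419\right) = -144136$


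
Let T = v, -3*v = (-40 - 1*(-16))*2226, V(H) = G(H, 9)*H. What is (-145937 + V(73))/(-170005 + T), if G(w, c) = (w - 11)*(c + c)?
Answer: 64469/152197 ≈ 0.42359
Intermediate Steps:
G(w, c) = 2*c*(-11 + w) (G(w, c) = (-11 + w)*(2*c) = 2*c*(-11 + w))
V(H) = H*(-198 + 18*H) (V(H) = (2*9*(-11 + H))*H = (-198 + 18*H)*H = H*(-198 + 18*H))
v = 17808 (v = -(-40 - 1*(-16))*2226/3 = -(-40 + 16)*2226/3 = -(-8)*2226 = -1/3*(-53424) = 17808)
T = 17808
(-145937 + V(73))/(-170005 + T) = (-145937 + 18*73*(-11 + 73))/(-170005 + 17808) = (-145937 + 18*73*62)/(-152197) = (-145937 + 81468)*(-1/152197) = -64469*(-1/152197) = 64469/152197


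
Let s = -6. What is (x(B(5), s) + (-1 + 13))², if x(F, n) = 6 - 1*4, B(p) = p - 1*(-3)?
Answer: 196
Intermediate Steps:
B(p) = 3 + p (B(p) = p + 3 = 3 + p)
x(F, n) = 2 (x(F, n) = 6 - 4 = 2)
(x(B(5), s) + (-1 + 13))² = (2 + (-1 + 13))² = (2 + 12)² = 14² = 196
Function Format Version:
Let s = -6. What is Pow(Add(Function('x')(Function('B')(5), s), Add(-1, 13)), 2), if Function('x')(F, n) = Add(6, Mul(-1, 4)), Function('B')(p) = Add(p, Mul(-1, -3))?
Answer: 196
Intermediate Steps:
Function('B')(p) = Add(3, p) (Function('B')(p) = Add(p, 3) = Add(3, p))
Function('x')(F, n) = 2 (Function('x')(F, n) = Add(6, -4) = 2)
Pow(Add(Function('x')(Function('B')(5), s), Add(-1, 13)), 2) = Pow(Add(2, Add(-1, 13)), 2) = Pow(Add(2, 12), 2) = Pow(14, 2) = 196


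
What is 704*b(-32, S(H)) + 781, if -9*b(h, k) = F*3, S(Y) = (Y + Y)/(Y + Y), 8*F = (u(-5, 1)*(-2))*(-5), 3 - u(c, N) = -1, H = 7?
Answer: -1177/3 ≈ -392.33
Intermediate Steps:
u(c, N) = 4 (u(c, N) = 3 - 1*(-1) = 3 + 1 = 4)
F = 5 (F = ((4*(-2))*(-5))/8 = (-8*(-5))/8 = (⅛)*40 = 5)
S(Y) = 1 (S(Y) = (2*Y)/((2*Y)) = (2*Y)*(1/(2*Y)) = 1)
b(h, k) = -5/3 (b(h, k) = -5*3/9 = -⅑*15 = -5/3)
704*b(-32, S(H)) + 781 = 704*(-5/3) + 781 = -3520/3 + 781 = -1177/3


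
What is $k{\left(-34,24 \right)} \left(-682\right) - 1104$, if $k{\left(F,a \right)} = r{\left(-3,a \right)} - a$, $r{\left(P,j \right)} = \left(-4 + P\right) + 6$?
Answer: $15946$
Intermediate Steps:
$r{\left(P,j \right)} = 2 + P$
$k{\left(F,a \right)} = -1 - a$ ($k{\left(F,a \right)} = \left(2 - 3\right) - a = -1 - a$)
$k{\left(-34,24 \right)} \left(-682\right) - 1104 = \left(-1 - 24\right) \left(-682\right) - 1104 = \left(-25\right) \left(-682\right) - 1104 = 17050 - 1104 = 15946$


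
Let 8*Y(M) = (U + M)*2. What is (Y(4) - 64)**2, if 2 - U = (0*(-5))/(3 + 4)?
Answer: 15625/4 ≈ 3906.3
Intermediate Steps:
U = 2 (U = 2 - 0*(-5)/(3 + 4) = 2 - 0/7 = 2 - 1*0 = 2 + 0 = 2)
Y(M) = 1/2 + M/4 (Y(M) = ((2 + M)*2)/8 = (4 + 2*M)/8 = 1/2 + M/4)
(Y(4) - 64)**2 = ((1/2 + (1/4)*4) - 64)**2 = ((1/2 + 1) - 64)**2 = (3/2 - 64)**2 = (-125/2)**2 = 15625/4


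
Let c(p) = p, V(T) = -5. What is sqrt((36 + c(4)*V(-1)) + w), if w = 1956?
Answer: 2*sqrt(493) ≈ 44.407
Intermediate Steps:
sqrt((36 + c(4)*V(-1)) + w) = sqrt((36 + 4*(-5)) + 1956) = sqrt((36 - 20) + 1956) = sqrt(16 + 1956) = sqrt(1972) = 2*sqrt(493)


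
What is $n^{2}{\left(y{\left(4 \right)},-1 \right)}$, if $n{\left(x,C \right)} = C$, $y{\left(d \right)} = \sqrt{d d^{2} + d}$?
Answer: $1$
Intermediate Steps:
$y{\left(d \right)} = \sqrt{d + d^{3}}$ ($y{\left(d \right)} = \sqrt{d^{3} + d} = \sqrt{d + d^{3}}$)
$n^{2}{\left(y{\left(4 \right)},-1 \right)} = \left(-1\right)^{2} = 1$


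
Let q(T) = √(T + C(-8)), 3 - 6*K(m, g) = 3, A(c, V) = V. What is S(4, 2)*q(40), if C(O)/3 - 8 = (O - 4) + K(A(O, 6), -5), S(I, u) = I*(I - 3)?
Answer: 8*√7 ≈ 21.166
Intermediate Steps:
K(m, g) = 0 (K(m, g) = ½ - ⅙*3 = ½ - ½ = 0)
S(I, u) = I*(-3 + I)
C(O) = 12 + 3*O (C(O) = 24 + 3*((O - 4) + 0) = 24 + 3*((-4 + O) + 0) = 24 + 3*(-4 + O) = 24 + (-12 + 3*O) = 12 + 3*O)
q(T) = √(-12 + T) (q(T) = √(T + (12 + 3*(-8))) = √(T + (12 - 24)) = √(T - 12) = √(-12 + T))
S(4, 2)*q(40) = (4*(-3 + 4))*√(-12 + 40) = (4*1)*√28 = 4*(2*√7) = 8*√7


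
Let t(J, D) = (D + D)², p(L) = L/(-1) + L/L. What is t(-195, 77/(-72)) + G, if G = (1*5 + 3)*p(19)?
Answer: -180695/1296 ≈ -139.43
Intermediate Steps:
p(L) = 1 - L (p(L) = L*(-1) + 1 = -L + 1 = 1 - L)
t(J, D) = 4*D² (t(J, D) = (2*D)² = 4*D²)
G = -144 (G = (1*5 + 3)*(1 - 1*19) = (5 + 3)*(1 - 19) = 8*(-18) = -144)
t(-195, 77/(-72)) + G = 4*(77/(-72))² - 144 = 4*(77*(-1/72))² - 144 = 4*(-77/72)² - 144 = 4*(5929/5184) - 144 = 5929/1296 - 144 = -180695/1296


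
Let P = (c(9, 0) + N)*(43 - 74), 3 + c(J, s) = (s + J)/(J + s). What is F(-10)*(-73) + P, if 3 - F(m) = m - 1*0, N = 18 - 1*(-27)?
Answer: -2282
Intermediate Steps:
N = 45 (N = 18 + 27 = 45)
F(m) = 3 - m (F(m) = 3 - (m - 1*0) = 3 - (m + 0) = 3 - m)
c(J, s) = -2 (c(J, s) = -3 + (s + J)/(J + s) = -3 + (J + s)/(J + s) = -3 + 1 = -2)
P = -1333 (P = (-2 + 45)*(43 - 74) = 43*(-31) = -1333)
F(-10)*(-73) + P = (3 - 1*(-10))*(-73) - 1333 = (3 + 10)*(-73) - 1333 = 13*(-73) - 1333 = -949 - 1333 = -2282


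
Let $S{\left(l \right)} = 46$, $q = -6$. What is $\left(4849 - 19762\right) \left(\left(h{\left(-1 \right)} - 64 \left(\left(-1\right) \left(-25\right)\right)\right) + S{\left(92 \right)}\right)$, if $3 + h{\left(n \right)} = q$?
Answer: $23309019$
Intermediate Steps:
$h{\left(n \right)} = -9$ ($h{\left(n \right)} = -3 - 6 = -9$)
$\left(4849 - 19762\right) \left(\left(h{\left(-1 \right)} - 64 \left(\left(-1\right) \left(-25\right)\right)\right) + S{\left(92 \right)}\right) = \left(4849 - 19762\right) \left(\left(-9 - 64 \left(\left(-1\right) \left(-25\right)\right)\right) + 46\right) = - 14913 \left(\left(-9 - 1600\right) + 46\right) = - 14913 \left(-1609 + 46\right) = \left(-14913\right) \left(-1563\right) = 23309019$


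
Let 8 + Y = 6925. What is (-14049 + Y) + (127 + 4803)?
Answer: -2202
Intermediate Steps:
Y = 6917 (Y = -8 + 6925 = 6917)
(-14049 + Y) + (127 + 4803) = (-14049 + 6917) + (127 + 4803) = -7132 + 4930 = -2202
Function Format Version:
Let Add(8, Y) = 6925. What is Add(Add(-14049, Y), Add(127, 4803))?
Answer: -2202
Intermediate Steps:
Y = 6917 (Y = Add(-8, 6925) = 6917)
Add(Add(-14049, Y), Add(127, 4803)) = Add(Add(-14049, 6917), Add(127, 4803)) = Add(-7132, 4930) = -2202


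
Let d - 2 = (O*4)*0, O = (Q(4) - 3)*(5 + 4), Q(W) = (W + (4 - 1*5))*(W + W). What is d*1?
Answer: 2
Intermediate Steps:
Q(W) = 2*W*(-1 + W) (Q(W) = (W + (4 - 5))*(2*W) = (W - 1)*(2*W) = (-1 + W)*(2*W) = 2*W*(-1 + W))
O = 189 (O = (2*4*(-1 + 4) - 3)*(5 + 4) = (2*4*3 - 3)*9 = (24 - 3)*9 = 21*9 = 189)
d = 2 (d = 2 + (189*4)*0 = 2 + 756*0 = 2 + 0 = 2)
d*1 = 2*1 = 2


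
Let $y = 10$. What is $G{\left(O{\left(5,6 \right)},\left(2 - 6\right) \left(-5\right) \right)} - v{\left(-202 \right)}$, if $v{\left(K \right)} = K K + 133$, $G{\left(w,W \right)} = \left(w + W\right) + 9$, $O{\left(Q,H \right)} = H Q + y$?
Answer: $-40868$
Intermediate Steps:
$O{\left(Q,H \right)} = 10 + H Q$ ($O{\left(Q,H \right)} = H Q + 10 = 10 + H Q$)
$G{\left(w,W \right)} = 9 + W + w$ ($G{\left(w,W \right)} = \left(W + w\right) + 9 = 9 + W + w$)
$v{\left(K \right)} = 133 + K^{2}$ ($v{\left(K \right)} = K^{2} + 133 = 133 + K^{2}$)
$G{\left(O{\left(5,6 \right)},\left(2 - 6\right) \left(-5\right) \right)} - v{\left(-202 \right)} = \left(9 + \left(2 - 6\right) \left(-5\right) + \left(10 + 6 \cdot 5\right)\right) - \left(133 + \left(-202\right)^{2}\right) = \left(9 - -20 + \left(10 + 30\right)\right) - \left(133 + 40804\right) = \left(9 + 20 + 40\right) - 40937 = 69 - 40937 = -40868$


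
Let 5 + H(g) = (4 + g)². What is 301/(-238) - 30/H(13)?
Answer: -1654/1207 ≈ -1.3703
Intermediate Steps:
H(g) = -5 + (4 + g)²
301/(-238) - 30/H(13) = 301/(-238) - 30/(-5 + (4 + 13)²) = 301*(-1/238) - 30/(-5 + 17²) = -43/34 - 30/(-5 + 289) = -43/34 - 30/284 = -43/34 - 30*1/284 = -43/34 - 15/142 = -1654/1207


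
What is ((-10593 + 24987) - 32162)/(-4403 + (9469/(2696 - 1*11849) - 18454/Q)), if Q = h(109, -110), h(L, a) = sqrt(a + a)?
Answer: 360561103811948160/96502454653983481 + 13734915467714424*I*sqrt(55)/96502454653983481 ≈ 3.7363 + 1.0555*I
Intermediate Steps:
h(L, a) = sqrt(2)*sqrt(a) (h(L, a) = sqrt(2*a) = sqrt(2)*sqrt(a))
Q = 2*I*sqrt(55) (Q = sqrt(2)*sqrt(-110) = sqrt(2)*(I*sqrt(110)) = 2*I*sqrt(55) ≈ 14.832*I)
((-10593 + 24987) - 32162)/(-4403 + (9469/(2696 - 1*11849) - 18454/Q)) = ((-10593 + 24987) - 32162)/(-4403 + (9469/(2696 - 1*11849) - 18454*(-I*sqrt(55)/110))) = (14394 - 32162)/(-4403 + (9469/(2696 - 11849) - (-9227)*I*sqrt(55)/55)) = -17768/(-4403 + (9469/(-9153) + 9227*I*sqrt(55)/55)) = -17768/(-4403 + (9469*(-1/9153) + 9227*I*sqrt(55)/55)) = -17768/(-4403 + (-9469/9153 + 9227*I*sqrt(55)/55)) = -17768/(-40310128/9153 + 9227*I*sqrt(55)/55)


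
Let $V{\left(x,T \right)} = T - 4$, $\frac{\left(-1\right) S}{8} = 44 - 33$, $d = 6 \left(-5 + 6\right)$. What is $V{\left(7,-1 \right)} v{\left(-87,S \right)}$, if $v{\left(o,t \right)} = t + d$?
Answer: $410$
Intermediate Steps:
$d = 6$ ($d = 6 \cdot 1 = 6$)
$S = -88$ ($S = - 8 \left(44 - 33\right) = \left(-8\right) 11 = -88$)
$V{\left(x,T \right)} = -4 + T$ ($V{\left(x,T \right)} = T - 4 = -4 + T$)
$v{\left(o,t \right)} = 6 + t$ ($v{\left(o,t \right)} = t + 6 = 6 + t$)
$V{\left(7,-1 \right)} v{\left(-87,S \right)} = \left(-4 - 1\right) \left(6 - 88\right) = \left(-5\right) \left(-82\right) = 410$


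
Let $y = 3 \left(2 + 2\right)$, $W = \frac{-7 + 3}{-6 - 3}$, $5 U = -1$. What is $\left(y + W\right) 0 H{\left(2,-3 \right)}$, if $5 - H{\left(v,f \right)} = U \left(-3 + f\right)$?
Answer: $0$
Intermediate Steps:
$U = - \frac{1}{5}$ ($U = \frac{1}{5} \left(-1\right) = - \frac{1}{5} \approx -0.2$)
$H{\left(v,f \right)} = \frac{22}{5} + \frac{f}{5}$ ($H{\left(v,f \right)} = 5 - - \frac{-3 + f}{5} = 5 - \left(\frac{3}{5} - \frac{f}{5}\right) = 5 + \left(- \frac{3}{5} + \frac{f}{5}\right) = \frac{22}{5} + \frac{f}{5}$)
$W = \frac{4}{9}$ ($W = - \frac{4}{-9} = \left(-4\right) \left(- \frac{1}{9}\right) = \frac{4}{9} \approx 0.44444$)
$y = 12$ ($y = 3 \cdot 4 = 12$)
$\left(y + W\right) 0 H{\left(2,-3 \right)} = \left(12 + \frac{4}{9}\right) 0 \left(\frac{22}{5} + \frac{1}{5} \left(-3\right)\right) = \frac{112 \cdot 0 \left(\frac{22}{5} - \frac{3}{5}\right)}{9} = \frac{112 \cdot 0 \cdot \frac{19}{5}}{9} = \frac{112}{9} \cdot 0 = 0$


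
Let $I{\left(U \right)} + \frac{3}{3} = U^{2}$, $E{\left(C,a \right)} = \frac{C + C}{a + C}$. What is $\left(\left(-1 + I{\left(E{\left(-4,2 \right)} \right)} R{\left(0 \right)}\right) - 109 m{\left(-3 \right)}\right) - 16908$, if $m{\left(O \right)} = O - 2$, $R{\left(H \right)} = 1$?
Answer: $-16349$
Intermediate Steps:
$E{\left(C,a \right)} = \frac{2 C}{C + a}$
$I{\left(U \right)} = -1 + U^{2}$
$m{\left(O \right)} = -2 + O$ ($m{\left(O \right)} = O - 2 = -2 + O$)
$\left(\left(-1 + I{\left(E{\left(-4,2 \right)} \right)} R{\left(0 \right)}\right) - 109 m{\left(-3 \right)}\right) - 16908 = \left(\left(-1 + \left(-1 + \left(2 \left(-4\right) \frac{1}{-4 + 2}\right)^{2}\right) 1\right) - 109 \left(-2 - 3\right)\right) - 16908 = \left(\left(-1 + \left(-1 + \left(2 \left(-4\right) \frac{1}{-2}\right)^{2}\right) 1\right) - -545\right) - 16908 = \left(\left(-1 + \left(-1 + \left(2 \left(-4\right) \left(- \frac{1}{2}\right)\right)^{2}\right) 1\right) + 545\right) - 16908 = \left(\left(-1 + \left(-1 + 4^{2}\right) 1\right) + 545\right) - 16908 = \left(\left(-1 + \left(-1 + 16\right) 1\right) + 545\right) - 16908 = \left(\left(-1 + 15 \cdot 1\right) + 545\right) - 16908 = \left(\left(-1 + 15\right) + 545\right) - 16908 = \left(14 + 545\right) - 16908 = 559 - 16908 = -16349$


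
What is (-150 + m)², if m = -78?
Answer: 51984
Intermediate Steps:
(-150 + m)² = (-150 - 78)² = (-228)² = 51984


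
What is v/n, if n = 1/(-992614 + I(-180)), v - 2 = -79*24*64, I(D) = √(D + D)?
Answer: 120445767988 - 728052*I*√10 ≈ 1.2045e+11 - 2.3023e+6*I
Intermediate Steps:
I(D) = √2*√D (I(D) = √(2*D) = √2*√D)
v = -121342 (v = 2 - 79*24*64 = 2 - 1896*64 = 2 - 121344 = -121342)
n = 1/(-992614 + 6*I*√10) (n = 1/(-992614 + √2*√(-180)) = 1/(-992614 + √2*(6*I*√5)) = 1/(-992614 + 6*I*√10) ≈ -1.0074e-6 - 2.0e-11*I)
v/n = -121342/(-496307/492641276678 - 3*I*√10/492641276678)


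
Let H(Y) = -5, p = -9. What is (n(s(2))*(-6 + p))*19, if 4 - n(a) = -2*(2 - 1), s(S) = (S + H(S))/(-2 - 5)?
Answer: -1710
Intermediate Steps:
s(S) = 5/7 - S/7 (s(S) = (S - 5)/(-2 - 5) = (-5 + S)/(-7) = (-5 + S)*(-⅐) = 5/7 - S/7)
n(a) = 6 (n(a) = 4 - (-2)*(2 - 1) = 4 - (-2) = 4 - 1*(-2) = 4 + 2 = 6)
(n(s(2))*(-6 + p))*19 = (6*(-6 - 9))*19 = (6*(-15))*19 = -90*19 = -1710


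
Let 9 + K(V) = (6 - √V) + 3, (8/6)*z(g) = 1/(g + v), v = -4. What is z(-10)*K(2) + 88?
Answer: 88 + 3*√2/56 ≈ 88.076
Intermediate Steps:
z(g) = 3/(4*(-4 + g)) (z(g) = 3/(4*(g - 4)) = 3/(4*(-4 + g)))
K(V) = -√V (K(V) = -9 + ((6 - √V) + 3) = -9 + (9 - √V) = -√V)
z(-10)*K(2) + 88 = (3/(4*(-4 - 10)))*(-√2) + 88 = ((¾)/(-14))*(-√2) + 88 = ((¾)*(-1/14))*(-√2) + 88 = -(-3)*√2/56 + 88 = 3*√2/56 + 88 = 88 + 3*√2/56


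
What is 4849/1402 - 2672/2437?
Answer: 8070869/3416674 ≈ 2.3622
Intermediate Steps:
4849/1402 - 2672/2437 = 8070869/3416674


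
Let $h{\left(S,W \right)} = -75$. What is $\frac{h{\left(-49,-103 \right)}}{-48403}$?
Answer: $\frac{75}{48403} \approx 0.0015495$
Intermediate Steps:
$\frac{h{\left(-49,-103 \right)}}{-48403} = - \frac{75}{-48403} = \left(-75\right) \left(- \frac{1}{48403}\right) = \frac{75}{48403}$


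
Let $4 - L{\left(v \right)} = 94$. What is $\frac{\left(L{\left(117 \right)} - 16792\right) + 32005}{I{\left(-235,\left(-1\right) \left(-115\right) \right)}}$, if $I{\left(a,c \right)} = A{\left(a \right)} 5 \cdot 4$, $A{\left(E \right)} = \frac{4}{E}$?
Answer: $- \frac{710781}{16} \approx -44424.0$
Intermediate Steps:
$L{\left(v \right)} = -90$ ($L{\left(v \right)} = 4 - 94 = -90$)
$I{\left(a,c \right)} = \frac{80}{a}$ ($I{\left(a,c \right)} = \frac{4}{a} 5 \cdot 4 = \frac{20}{a} 4 = \frac{80}{a}$)
$\frac{\left(L{\left(117 \right)} - 16792\right) + 32005}{I{\left(-235,\left(-1\right) \left(-115\right) \right)}} = \frac{\left(-90 - 16792\right) + 32005}{80 \frac{1}{-235}} = \frac{-16882 + 32005}{80 \left(- \frac{1}{235}\right)} = \frac{15123}{- \frac{16}{47}} = 15123 \left(- \frac{47}{16}\right) = - \frac{710781}{16}$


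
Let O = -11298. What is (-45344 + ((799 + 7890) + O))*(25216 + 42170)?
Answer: -3231360858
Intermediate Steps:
(-45344 + ((799 + 7890) + O))*(25216 + 42170) = (-45344 + ((799 + 7890) - 11298))*(25216 + 42170) = (-45344 + (8689 - 11298))*67386 = (-45344 - 2609)*67386 = -47953*67386 = -3231360858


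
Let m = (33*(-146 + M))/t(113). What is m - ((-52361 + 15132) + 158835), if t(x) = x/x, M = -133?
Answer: -130813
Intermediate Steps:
t(x) = 1
m = -9207 (m = (33*(-146 - 133))/1 = (33*(-279))*1 = -9207*1 = -9207)
m - ((-52361 + 15132) + 158835) = -9207 - ((-52361 + 15132) + 158835) = -9207 - (-37229 + 158835) = -9207 - 1*121606 = -9207 - 121606 = -130813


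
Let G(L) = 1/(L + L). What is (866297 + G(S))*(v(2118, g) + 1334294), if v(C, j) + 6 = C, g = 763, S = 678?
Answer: 784937217486799/678 ≈ 1.1577e+12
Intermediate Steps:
G(L) = 1/(2*L)
v(C, j) = -6 + C
(866297 + G(S))*(v(2118, g) + 1334294) = (866297 + (½)/678)*((-6 + 2118) + 1334294) = (866297 + (½)*(1/678))*(2112 + 1334294) = (866297 + 1/1356)*1336406 = (1174698733/1356)*1336406 = 784937217486799/678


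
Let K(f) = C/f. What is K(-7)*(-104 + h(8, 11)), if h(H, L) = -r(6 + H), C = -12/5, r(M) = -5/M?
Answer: -8706/245 ≈ -35.535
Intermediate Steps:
C = -12/5 (C = -12*1/5 = -12/5 ≈ -2.4000)
K(f) = -12/(5*f)
h(H, L) = 5/(6 + H) (h(H, L) = -(-5)/(6 + H) = 5/(6 + H))
K(-7)*(-104 + h(8, 11)) = (-12/5/(-7))*(-104 + 5/(6 + 8)) = (-12/5*(-1/7))*(-104 + 5/14) = 12*(-104 + 5*(1/14))/35 = 12*(-104 + 5/14)/35 = (12/35)*(-1451/14) = -8706/245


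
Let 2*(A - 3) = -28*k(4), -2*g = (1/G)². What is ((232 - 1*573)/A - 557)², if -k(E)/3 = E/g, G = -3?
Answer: 2830321710736/9126441 ≈ 3.1012e+5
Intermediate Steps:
g = -1/18 (g = -(1/(-3))²/2 = -(-⅓)²/2 = -½*⅑ = -1/18 ≈ -0.055556)
k(E) = 54*E (k(E) = -3*E/(-1/18) = -3*E*(-18) = -(-54)*E = 54*E)
A = -3021 (A = 3 + (-1512*4)/2 = 3 + (-28*216)/2 = 3 + (½)*(-6048) = 3 - 3024 = -3021)
((232 - 1*573)/A - 557)² = ((232 - 1*573)/(-3021) - 557)² = ((232 - 573)*(-1/3021) - 557)² = (-341*(-1/3021) - 557)² = (341/3021 - 557)² = (-1682356/3021)² = 2830321710736/9126441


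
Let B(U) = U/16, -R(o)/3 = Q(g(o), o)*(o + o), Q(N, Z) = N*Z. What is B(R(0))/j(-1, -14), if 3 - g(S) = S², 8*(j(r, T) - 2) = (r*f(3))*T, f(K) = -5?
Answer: 0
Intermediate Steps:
j(r, T) = 2 - 5*T*r/8 (j(r, T) = 2 + ((r*(-5))*T)/8 = 2 + ((-5*r)*T)/8 = 2 + (-5*T*r)/8 = 2 - 5*T*r/8)
g(S) = 3 - S²
R(o) = -6*o²*(3 - o²) (R(o) = -3*(3 - o²)*o*(o + o) = -3*o*(3 - o²)*2*o = -6*o²*(3 - o²))
B(U) = U/16 (B(U) = U*(1/16) = U/16)
B(R(0))/j(-1, -14) = ((6*0²*(-3 + 0²))/16)/(2 - 5/8*(-14)*(-1)) = ((6*0*(-3 + 0))/16)/(2 - 35/4) = ((6*0*(-3))/16)/(-27/4) = ((1/16)*0)*(-4/27) = 0*(-4/27) = 0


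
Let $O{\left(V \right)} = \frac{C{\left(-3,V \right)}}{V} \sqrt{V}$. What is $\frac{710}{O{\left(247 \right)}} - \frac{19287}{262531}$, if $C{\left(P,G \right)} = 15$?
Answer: $- \frac{19287}{262531} + \frac{142 \sqrt{247}}{3} \approx 743.83$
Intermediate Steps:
$O{\left(V \right)} = \frac{15}{\sqrt{V}}$ ($O{\left(V \right)} = \frac{15}{V} \sqrt{V} = \frac{15}{\sqrt{V}}$)
$\frac{710}{O{\left(247 \right)}} - \frac{19287}{262531} = \frac{710}{15 \frac{1}{\sqrt{247}}} - \frac{19287}{262531} = \frac{710}{15 \frac{\sqrt{247}}{247}} - \frac{19287}{262531} = \frac{710}{\frac{15}{247} \sqrt{247}} - \frac{19287}{262531} = 710 \frac{\sqrt{247}}{15} - \frac{19287}{262531} = \frac{142 \sqrt{247}}{3} - \frac{19287}{262531} = - \frac{19287}{262531} + \frac{142 \sqrt{247}}{3}$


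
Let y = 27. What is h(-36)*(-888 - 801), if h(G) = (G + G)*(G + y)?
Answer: -1094472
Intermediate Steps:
h(G) = 2*G*(27 + G) (h(G) = (G + G)*(G + 27) = (2*G)*(27 + G) = 2*G*(27 + G))
h(-36)*(-888 - 801) = (2*(-36)*(27 - 36))*(-888 - 801) = (2*(-36)*(-9))*(-1689) = 648*(-1689) = -1094472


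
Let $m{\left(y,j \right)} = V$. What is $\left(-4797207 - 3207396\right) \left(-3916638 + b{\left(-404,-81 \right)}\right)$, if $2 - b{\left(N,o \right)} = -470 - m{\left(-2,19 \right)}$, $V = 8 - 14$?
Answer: $31347402139716$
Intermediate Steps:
$V = -6$ ($V = 8 - 14 = -6$)
$m{\left(y,j \right)} = -6$
$b{\left(N,o \right)} = 466$ ($b{\left(N,o \right)} = 2 - \left(-470 - -6\right) = 2 - \left(-470 + 6\right) = 2 - -464 = 2 + 464 = 466$)
$\left(-4797207 - 3207396\right) \left(-3916638 + b{\left(-404,-81 \right)}\right) = \left(-4797207 - 3207396\right) \left(-3916638 + 466\right) = \left(-8004603\right) \left(-3916172\right) = 31347402139716$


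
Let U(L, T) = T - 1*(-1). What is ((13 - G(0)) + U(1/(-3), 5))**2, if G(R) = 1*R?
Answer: 361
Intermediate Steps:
U(L, T) = 1 + T (U(L, T) = T + 1 = 1 + T)
G(R) = R
((13 - G(0)) + U(1/(-3), 5))**2 = ((13 - 1*0) + (1 + 5))**2 = ((13 + 0) + 6)**2 = (13 + 6)**2 = 19**2 = 361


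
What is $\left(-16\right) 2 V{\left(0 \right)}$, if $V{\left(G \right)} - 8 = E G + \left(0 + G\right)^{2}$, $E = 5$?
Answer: $-256$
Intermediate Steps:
$V{\left(G \right)} = 8 + G^{2} + 5 G$ ($V{\left(G \right)} = 8 + \left(5 G + \left(0 + G\right)^{2}\right) = 8 + \left(5 G + G^{2}\right) = 8 + \left(G^{2} + 5 G\right) = 8 + G^{2} + 5 G$)
$\left(-16\right) 2 V{\left(0 \right)} = \left(-16\right) 2 \left(8 + 0^{2} + 5 \cdot 0\right) = - 32 \left(8 + 0 + 0\right) = \left(-32\right) 8 = -256$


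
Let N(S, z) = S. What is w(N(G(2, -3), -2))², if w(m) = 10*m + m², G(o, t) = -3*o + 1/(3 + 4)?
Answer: 1413721/2401 ≈ 588.80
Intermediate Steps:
G(o, t) = ⅐ - 3*o (G(o, t) = -3*o + 1/7 = -3*o + ⅐ = ⅐ - 3*o)
w(m) = m² + 10*m
w(N(G(2, -3), -2))² = ((⅐ - 3*2)*(10 + (⅐ - 3*2)))² = ((⅐ - 6)*(10 + (⅐ - 6)))² = (-41*(10 - 41/7)/7)² = (-41/7*29/7)² = (-1189/49)² = 1413721/2401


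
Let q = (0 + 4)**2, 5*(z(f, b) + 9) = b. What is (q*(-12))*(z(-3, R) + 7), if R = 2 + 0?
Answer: 1536/5 ≈ 307.20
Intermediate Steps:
R = 2
z(f, b) = -9 + b/5
q = 16 (q = 4**2 = 16)
(q*(-12))*(z(-3, R) + 7) = (16*(-12))*((-9 + (1/5)*2) + 7) = -192*((-9 + 2/5) + 7) = -192*(-43/5 + 7) = -192*(-8/5) = 1536/5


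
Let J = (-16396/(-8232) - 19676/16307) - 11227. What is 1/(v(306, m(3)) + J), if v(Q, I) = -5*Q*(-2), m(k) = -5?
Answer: -33559806/274056586417 ≈ -0.00012246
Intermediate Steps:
v(Q, I) = 10*Q
J = -376749592777/33559806 (J = (-16396*(-1/8232) - 19676*1/16307) - 11227 = (4099/2058 - 19676/16307) - 11227 = 26349185/33559806 - 11227 = -376749592777/33559806 ≈ -11226.)
1/(v(306, m(3)) + J) = 1/(10*306 - 376749592777/33559806) = 1/(3060 - 376749592777/33559806) = 1/(-274056586417/33559806) = -33559806/274056586417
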